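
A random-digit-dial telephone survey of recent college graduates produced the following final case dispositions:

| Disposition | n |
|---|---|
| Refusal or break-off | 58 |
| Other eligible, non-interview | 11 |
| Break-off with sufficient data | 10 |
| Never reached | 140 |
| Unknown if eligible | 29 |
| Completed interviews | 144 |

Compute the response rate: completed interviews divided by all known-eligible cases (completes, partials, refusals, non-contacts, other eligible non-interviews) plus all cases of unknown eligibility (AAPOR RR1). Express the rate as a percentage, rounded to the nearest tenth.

Numerator = 144
Denom = 144 + 10 + 58 + 140 + 11 + 29 = 392
RR1 = 144 / 392 = 0.3673

36.7%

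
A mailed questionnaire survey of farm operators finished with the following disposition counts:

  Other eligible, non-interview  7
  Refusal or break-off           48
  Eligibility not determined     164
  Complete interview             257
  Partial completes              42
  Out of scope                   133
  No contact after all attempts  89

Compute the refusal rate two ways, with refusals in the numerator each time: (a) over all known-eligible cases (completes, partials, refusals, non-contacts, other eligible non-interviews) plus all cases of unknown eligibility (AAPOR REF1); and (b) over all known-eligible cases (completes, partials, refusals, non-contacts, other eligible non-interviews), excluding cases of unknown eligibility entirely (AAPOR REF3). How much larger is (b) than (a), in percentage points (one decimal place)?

Numerator → 48
Denom → 257 + 42 + 48 + 89 + 7 + 164 = 607
REF1 = 48 / 607 = 0.0791
Denom → 257 + 42 + 48 + 89 + 7 = 443
REF3 = 48 / 443 = 0.1084
Difference = 10.84 − 7.91 = 2.93 percentage points

2.9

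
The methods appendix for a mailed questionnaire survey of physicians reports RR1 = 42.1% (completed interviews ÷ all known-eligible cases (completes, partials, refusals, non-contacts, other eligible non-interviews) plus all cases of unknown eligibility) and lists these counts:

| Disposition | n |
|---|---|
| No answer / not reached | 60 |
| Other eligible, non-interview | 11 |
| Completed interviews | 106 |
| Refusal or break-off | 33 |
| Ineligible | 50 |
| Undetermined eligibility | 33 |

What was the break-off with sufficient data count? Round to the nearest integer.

9

RR1 = 106 / D = 0.421
D = 106 / 0.421 = 251.8
Other denominator terms total 243
break-off with sufficient data = 251.8 − 243 ≈ 9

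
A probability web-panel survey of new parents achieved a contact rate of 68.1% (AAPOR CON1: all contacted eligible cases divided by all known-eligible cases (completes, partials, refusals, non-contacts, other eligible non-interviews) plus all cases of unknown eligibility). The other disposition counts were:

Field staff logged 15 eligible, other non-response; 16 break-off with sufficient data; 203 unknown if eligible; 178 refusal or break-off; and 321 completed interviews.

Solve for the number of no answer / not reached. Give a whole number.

45

Num = 321 + 16 + 178 + 15 = 530
CON1 = 530 / D = 0.681
D = 530 / 0.681 = 778.3
Rest of base = 733
no answer / not reached = 778.3 − 733 ≈ 45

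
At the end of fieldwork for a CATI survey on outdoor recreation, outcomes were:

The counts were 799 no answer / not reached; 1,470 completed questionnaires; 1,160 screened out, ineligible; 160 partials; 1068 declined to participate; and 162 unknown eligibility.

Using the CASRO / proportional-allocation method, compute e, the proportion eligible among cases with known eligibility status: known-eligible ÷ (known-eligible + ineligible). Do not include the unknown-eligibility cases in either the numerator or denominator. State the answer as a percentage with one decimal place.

Known eligible = 1470 + 160 + 1068 + 799 = 3497
e = 3497 / (3497 + 1160) = 3497 / 4657 = 0.7509

75.1%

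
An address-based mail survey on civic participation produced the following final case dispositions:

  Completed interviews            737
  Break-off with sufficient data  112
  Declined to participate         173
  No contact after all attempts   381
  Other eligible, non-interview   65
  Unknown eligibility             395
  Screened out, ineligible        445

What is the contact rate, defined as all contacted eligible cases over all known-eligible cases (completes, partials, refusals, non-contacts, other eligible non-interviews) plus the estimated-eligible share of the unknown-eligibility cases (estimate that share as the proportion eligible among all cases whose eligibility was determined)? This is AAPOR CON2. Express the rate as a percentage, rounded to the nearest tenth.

61.4%

Top → 737 + 112 + 173 + 65 = 1087
Eligible (known) → 737 + 112 + 173 + 381 + 65 = 1468
e = 1468 / (1468 + 445) = 1468 / 1913 = 0.7674
Eligible share of unknowns → 0.7674 × 395 = 303.12
Denom → 1468 + 303.12 = 1771.12
CON2 = 1087 / 1771.12 = 0.6137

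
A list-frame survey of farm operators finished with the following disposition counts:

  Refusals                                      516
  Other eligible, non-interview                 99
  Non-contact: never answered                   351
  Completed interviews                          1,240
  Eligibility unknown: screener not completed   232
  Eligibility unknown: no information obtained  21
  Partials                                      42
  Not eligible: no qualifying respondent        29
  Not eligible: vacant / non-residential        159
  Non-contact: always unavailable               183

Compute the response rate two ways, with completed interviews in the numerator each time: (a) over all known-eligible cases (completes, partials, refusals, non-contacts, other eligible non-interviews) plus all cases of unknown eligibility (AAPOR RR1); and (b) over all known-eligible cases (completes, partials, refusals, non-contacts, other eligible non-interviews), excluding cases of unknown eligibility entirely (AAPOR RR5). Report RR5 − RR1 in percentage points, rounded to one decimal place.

No answer / not reached = 351 + 183 = 534
Unknown eligibility = 232 + 21 = 253
Ineligible = 29 + 159 = 188
Num → 1240
Denom → 1240 + 42 + 516 + 534 + 99 + 253 = 2684
RR1 = 1240 / 2684 = 0.4620
Denom → 1240 + 42 + 516 + 534 + 99 = 2431
RR5 = 1240 / 2431 = 0.5101
Difference = 51.01 − 46.20 = 4.81 percentage points

4.8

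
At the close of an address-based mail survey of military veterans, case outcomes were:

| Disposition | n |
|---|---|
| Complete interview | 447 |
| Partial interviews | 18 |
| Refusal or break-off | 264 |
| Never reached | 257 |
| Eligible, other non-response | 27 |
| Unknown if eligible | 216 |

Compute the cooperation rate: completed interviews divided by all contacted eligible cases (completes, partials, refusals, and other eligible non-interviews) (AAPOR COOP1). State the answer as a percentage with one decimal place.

59.1%

Numerator: 447
Base: 447 + 18 + 264 + 27 = 756
COOP1 = 447 / 756 = 0.5913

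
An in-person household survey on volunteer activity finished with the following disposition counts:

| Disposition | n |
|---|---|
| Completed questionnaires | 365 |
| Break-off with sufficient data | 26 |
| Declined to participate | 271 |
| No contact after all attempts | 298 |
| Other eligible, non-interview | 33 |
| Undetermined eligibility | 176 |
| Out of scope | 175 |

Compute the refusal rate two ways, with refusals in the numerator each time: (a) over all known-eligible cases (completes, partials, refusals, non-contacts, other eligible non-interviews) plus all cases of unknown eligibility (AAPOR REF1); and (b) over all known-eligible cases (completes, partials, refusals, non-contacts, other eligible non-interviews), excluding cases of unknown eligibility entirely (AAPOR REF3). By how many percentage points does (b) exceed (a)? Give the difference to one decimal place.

Numerator → 271
Denom → 365 + 26 + 271 + 298 + 33 + 176 = 1169
REF1 = 271 / 1169 = 0.2318
Denom → 365 + 26 + 271 + 298 + 33 = 993
REF3 = 271 / 993 = 0.2729
Difference = 27.29 − 23.18 = 4.11 percentage points

4.1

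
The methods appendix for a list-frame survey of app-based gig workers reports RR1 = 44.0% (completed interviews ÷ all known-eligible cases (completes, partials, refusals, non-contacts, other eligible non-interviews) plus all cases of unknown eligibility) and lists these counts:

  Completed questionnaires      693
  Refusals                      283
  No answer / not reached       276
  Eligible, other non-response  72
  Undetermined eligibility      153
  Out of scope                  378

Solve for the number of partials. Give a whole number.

RR1 = 693 / D = 0.440
D = 693 / 0.440 = 1575.0
Rest of base = 1477
partials = 1575.0 − 1477 ≈ 98

98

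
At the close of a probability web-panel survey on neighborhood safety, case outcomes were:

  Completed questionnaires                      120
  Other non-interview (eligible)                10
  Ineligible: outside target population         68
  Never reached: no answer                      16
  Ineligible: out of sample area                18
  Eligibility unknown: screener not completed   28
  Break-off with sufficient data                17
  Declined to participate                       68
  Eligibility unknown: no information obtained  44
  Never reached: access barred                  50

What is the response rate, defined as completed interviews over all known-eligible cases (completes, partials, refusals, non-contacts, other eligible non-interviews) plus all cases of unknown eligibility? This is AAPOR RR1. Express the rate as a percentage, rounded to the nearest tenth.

34.0%

No contact after all attempts = 16 + 50 = 66
Unknown eligibility = 28 + 44 = 72
Not eligible = 68 + 18 = 86
Numerator: 120
Denominator: 120 + 17 + 68 + 66 + 10 + 72 = 353
RR1 = 120 / 353 = 0.3399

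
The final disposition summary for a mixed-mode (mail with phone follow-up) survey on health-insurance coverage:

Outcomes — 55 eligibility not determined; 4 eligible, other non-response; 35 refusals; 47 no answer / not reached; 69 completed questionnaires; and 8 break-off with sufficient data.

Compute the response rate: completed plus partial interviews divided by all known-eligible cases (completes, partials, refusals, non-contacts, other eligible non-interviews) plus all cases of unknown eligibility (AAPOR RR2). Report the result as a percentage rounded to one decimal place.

35.3%

Numerator = 69 + 8 = 77
Denom = 69 + 8 + 35 + 47 + 4 + 55 = 218
RR2 = 77 / 218 = 0.3532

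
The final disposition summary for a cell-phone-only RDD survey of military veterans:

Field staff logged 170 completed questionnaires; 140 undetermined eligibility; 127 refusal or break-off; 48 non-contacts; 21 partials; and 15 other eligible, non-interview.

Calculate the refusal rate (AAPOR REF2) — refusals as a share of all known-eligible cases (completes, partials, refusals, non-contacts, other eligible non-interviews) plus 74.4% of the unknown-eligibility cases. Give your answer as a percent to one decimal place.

Numerator = 127
Determined eligible = 170 + 21 + 127 + 48 + 15 = 381
Estimated eligible among unknowns = 0.7440 × 140 = 104.16
Denominator = 381 + 104.16 = 485.16
REF2 = 127 / 485.16 = 0.2618

26.2%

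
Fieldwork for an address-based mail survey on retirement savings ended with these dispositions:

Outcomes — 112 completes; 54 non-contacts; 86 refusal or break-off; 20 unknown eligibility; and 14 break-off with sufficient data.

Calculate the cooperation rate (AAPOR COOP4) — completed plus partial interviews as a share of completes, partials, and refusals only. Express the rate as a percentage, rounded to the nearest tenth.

59.4%

Numerator: 112 + 14 = 126
Denominator: 112 + 14 + 86 = 212
COOP4 = 126 / 212 = 0.5943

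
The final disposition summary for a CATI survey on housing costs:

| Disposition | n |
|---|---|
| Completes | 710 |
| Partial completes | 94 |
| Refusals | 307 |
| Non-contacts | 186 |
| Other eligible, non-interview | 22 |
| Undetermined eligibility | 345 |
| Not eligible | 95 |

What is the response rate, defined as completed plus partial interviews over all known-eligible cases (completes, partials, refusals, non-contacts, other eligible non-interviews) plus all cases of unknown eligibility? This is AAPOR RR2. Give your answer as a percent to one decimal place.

48.3%

Num: 710 + 94 = 804
Denominator: 710 + 94 + 307 + 186 + 22 + 345 = 1664
RR2 = 804 / 1664 = 0.4832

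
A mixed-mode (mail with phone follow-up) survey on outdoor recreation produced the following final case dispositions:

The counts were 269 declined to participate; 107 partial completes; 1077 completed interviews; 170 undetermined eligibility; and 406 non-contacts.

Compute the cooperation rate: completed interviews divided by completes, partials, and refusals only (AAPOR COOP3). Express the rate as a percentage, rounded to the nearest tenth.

74.1%

Top → 1077
Denom → 1077 + 107 + 269 = 1453
COOP3 = 1077 / 1453 = 0.7412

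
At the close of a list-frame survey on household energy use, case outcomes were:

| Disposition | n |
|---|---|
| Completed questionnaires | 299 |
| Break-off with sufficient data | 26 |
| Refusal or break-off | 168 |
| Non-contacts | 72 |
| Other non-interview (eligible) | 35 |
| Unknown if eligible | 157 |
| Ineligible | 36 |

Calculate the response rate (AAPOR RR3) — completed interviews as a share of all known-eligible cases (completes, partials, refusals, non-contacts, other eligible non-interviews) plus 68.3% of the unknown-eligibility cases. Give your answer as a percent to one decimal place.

Num: 299
Eligible (known): 299 + 26 + 168 + 72 + 35 = 600
Estimated eligible among unknowns: 0.6830 × 157 = 107.23
Denom: 600 + 107.23 = 707.23
RR3 = 299 / 707.23 = 0.4228

42.3%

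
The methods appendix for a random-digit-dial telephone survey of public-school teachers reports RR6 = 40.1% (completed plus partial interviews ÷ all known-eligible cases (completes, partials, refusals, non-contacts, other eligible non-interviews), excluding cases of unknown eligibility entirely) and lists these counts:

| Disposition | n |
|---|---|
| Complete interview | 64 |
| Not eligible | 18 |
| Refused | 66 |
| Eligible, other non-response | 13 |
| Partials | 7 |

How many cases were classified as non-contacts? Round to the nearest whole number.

Top → 64 + 7 = 71
RR6 = 71 / D = 0.401
D = 71 / 0.401 = 177.1
Rest of base = 150
non-contacts = 177.1 − 150 ≈ 27

27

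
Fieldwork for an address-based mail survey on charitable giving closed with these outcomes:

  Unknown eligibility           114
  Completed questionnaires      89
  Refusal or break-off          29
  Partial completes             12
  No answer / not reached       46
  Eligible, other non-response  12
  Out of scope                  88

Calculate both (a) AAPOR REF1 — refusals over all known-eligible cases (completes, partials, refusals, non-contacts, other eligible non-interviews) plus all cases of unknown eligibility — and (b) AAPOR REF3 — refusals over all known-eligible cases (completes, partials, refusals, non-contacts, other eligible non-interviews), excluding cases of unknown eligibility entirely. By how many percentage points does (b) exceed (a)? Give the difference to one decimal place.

Num → 29
Denom → 89 + 12 + 29 + 46 + 12 + 114 = 302
REF1 = 29 / 302 = 0.0960
Denom → 89 + 12 + 29 + 46 + 12 = 188
REF3 = 29 / 188 = 0.1543
Difference = 15.43 − 9.60 = 5.83 percentage points

5.8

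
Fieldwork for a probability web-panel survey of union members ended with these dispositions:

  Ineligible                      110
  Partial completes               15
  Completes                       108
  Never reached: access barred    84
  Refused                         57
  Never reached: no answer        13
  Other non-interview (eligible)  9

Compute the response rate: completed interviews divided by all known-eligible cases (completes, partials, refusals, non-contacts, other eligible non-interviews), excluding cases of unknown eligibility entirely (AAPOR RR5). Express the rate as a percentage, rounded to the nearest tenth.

37.8%

Never reached = 13 + 84 = 97
Num: 108
Denom: 108 + 15 + 57 + 97 + 9 = 286
RR5 = 108 / 286 = 0.3776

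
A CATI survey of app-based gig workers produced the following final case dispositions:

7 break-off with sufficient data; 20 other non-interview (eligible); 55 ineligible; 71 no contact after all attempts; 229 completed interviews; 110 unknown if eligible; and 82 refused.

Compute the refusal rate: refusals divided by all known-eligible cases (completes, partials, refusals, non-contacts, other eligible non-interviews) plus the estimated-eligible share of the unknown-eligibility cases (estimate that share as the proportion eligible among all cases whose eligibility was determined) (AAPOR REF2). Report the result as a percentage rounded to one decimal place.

Num: 82
Known eligible: 229 + 7 + 82 + 71 + 20 = 409
e = 409 / (409 + 55) = 409 / 464 = 0.8815
Estimated eligible among unknowns: 0.8815 × 110 = 96.96
Base: 409 + 96.96 = 505.96
REF2 = 82 / 505.96 = 0.1621

16.2%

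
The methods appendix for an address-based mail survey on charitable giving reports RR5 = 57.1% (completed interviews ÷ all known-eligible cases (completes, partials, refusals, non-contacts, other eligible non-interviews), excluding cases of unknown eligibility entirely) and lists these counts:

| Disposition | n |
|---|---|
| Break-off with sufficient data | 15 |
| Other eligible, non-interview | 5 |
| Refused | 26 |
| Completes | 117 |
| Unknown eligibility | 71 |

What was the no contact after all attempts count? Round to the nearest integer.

42

RR5 = 117 / D = 0.571
D = 117 / 0.571 = 204.9
Remaining denominator categories sum to 163
no contact after all attempts = 204.9 − 163 ≈ 42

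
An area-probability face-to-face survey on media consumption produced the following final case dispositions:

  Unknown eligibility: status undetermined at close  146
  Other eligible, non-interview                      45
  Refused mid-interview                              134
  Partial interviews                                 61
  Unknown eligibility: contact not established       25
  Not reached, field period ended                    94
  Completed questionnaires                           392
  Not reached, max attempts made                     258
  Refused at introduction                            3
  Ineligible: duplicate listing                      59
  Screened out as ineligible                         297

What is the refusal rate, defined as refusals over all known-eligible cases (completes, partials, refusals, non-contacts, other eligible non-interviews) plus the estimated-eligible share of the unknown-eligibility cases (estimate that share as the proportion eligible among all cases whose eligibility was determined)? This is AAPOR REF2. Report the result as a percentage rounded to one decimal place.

Refused = 3 + 134 = 137
No answer / not reached = 94 + 258 = 352
Unknown eligibility = 25 + 146 = 171
Ineligible = 297 + 59 = 356
Num = 137
Eligible (known) = 392 + 61 + 137 + 352 + 45 = 987
e = 987 / (987 + 356) = 987 / 1343 = 0.7349
e × U = 0.7349 × 171 = 125.67
Denominator = 987 + 125.67 = 1112.67
REF2 = 137 / 1112.67 = 0.1231

12.3%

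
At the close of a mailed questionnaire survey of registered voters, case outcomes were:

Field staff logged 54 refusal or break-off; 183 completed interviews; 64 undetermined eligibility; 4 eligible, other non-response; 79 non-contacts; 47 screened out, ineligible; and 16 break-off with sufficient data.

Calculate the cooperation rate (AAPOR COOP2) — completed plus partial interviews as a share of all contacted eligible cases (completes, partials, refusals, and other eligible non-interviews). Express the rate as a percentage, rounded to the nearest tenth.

Numerator = 183 + 16 = 199
Denominator = 183 + 16 + 54 + 4 = 257
COOP2 = 199 / 257 = 0.7743

77.4%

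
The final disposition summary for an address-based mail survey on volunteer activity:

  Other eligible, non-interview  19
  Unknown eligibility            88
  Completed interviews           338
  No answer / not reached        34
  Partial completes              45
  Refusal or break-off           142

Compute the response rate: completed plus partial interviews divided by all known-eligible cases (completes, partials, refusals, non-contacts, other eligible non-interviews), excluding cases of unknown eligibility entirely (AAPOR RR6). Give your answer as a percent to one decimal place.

66.3%

Top: 338 + 45 = 383
Base: 338 + 45 + 142 + 34 + 19 = 578
RR6 = 383 / 578 = 0.6626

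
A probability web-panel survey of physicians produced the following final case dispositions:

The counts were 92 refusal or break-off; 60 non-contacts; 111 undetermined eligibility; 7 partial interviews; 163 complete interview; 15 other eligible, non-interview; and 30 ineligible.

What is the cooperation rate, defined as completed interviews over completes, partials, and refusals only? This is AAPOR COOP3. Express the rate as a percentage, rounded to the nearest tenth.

62.2%

Top: 163
Base: 163 + 7 + 92 = 262
COOP3 = 163 / 262 = 0.6221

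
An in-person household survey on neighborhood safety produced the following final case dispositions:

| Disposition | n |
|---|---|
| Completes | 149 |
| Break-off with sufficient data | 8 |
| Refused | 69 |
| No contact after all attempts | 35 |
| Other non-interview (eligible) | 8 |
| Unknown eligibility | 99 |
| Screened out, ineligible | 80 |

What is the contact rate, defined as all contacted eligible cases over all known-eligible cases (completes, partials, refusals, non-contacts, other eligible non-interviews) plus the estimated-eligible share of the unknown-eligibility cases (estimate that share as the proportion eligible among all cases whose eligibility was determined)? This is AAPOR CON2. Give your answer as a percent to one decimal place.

Top → 149 + 8 + 69 + 8 = 234
Eligible (known) → 149 + 8 + 69 + 35 + 8 = 269
e = 269 / (269 + 80) = 269 / 349 = 0.7708
e × U → 0.7708 × 99 = 76.31
Denom → 269 + 76.31 = 345.31
CON2 = 234 / 345.31 = 0.6777

67.8%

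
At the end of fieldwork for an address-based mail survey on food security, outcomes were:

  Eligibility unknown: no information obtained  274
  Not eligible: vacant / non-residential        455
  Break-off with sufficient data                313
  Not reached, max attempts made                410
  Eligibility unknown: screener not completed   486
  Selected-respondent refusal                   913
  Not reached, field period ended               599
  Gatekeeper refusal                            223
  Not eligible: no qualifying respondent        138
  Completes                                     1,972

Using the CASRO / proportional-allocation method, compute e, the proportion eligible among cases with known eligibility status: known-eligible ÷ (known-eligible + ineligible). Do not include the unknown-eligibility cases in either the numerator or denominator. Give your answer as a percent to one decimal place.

88.2%

Refusals = 223 + 913 = 1136
No contact after all attempts = 599 + 410 = 1009
Undetermined eligibility = 486 + 274 = 760
Screened out, ineligible = 138 + 455 = 593
Eligible (known) → 1972 + 313 + 1136 + 1009 = 4430
e = 4430 / (4430 + 593) = 4430 / 5023 = 0.8819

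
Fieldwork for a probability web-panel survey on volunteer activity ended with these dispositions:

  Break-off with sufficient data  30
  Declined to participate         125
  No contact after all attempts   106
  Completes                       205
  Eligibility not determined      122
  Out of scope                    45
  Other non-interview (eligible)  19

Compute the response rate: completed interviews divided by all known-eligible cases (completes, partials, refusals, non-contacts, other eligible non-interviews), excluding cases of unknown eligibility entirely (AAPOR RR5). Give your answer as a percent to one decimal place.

Numerator → 205
Denom → 205 + 30 + 125 + 106 + 19 = 485
RR5 = 205 / 485 = 0.4227

42.3%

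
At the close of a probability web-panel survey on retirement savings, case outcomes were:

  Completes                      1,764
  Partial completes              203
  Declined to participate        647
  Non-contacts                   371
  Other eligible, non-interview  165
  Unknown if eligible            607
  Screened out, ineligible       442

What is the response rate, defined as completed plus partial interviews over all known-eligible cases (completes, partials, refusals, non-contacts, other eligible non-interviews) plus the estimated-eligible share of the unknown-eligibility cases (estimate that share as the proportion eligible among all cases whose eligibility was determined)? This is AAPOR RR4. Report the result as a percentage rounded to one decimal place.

53.4%

Top → 1764 + 203 = 1967
Known eligible → 1764 + 203 + 647 + 371 + 165 = 3150
e = 3150 / (3150 + 442) = 3150 / 3592 = 0.8769
Eligible share of unknowns → 0.8769 × 607 = 532.28
Denom → 3150 + 532.28 = 3682.28
RR4 = 1967 / 3682.28 = 0.5342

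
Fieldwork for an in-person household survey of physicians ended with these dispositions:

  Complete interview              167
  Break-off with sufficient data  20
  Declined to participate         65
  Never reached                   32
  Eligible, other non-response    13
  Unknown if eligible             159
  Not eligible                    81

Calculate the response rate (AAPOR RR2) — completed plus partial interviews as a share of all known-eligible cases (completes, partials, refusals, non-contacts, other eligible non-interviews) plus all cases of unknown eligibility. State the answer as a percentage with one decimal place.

41.0%

Num: 167 + 20 = 187
Denominator: 167 + 20 + 65 + 32 + 13 + 159 = 456
RR2 = 187 / 456 = 0.4101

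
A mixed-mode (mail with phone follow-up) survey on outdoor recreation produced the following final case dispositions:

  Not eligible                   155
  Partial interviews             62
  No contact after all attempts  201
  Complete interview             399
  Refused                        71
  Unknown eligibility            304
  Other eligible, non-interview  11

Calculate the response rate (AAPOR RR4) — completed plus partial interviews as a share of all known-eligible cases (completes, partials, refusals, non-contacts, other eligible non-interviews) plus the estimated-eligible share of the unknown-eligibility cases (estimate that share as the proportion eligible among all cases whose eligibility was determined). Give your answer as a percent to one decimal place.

Num = 399 + 62 = 461
Eligible (known) = 399 + 62 + 71 + 201 + 11 = 744
e = 744 / (744 + 155) = 744 / 899 = 0.8276
Eligible share of unknowns = 0.8276 × 304 = 251.59
Denominator = 744 + 251.59 = 995.59
RR4 = 461 / 995.59 = 0.4630

46.3%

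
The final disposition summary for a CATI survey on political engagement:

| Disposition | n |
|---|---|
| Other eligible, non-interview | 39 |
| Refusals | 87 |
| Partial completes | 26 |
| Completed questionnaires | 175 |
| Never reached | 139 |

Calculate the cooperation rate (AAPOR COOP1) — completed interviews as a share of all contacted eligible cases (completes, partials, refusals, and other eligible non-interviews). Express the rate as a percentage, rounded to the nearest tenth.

53.5%

Top → 175
Denominator → 175 + 26 + 87 + 39 = 327
COOP1 = 175 / 327 = 0.5352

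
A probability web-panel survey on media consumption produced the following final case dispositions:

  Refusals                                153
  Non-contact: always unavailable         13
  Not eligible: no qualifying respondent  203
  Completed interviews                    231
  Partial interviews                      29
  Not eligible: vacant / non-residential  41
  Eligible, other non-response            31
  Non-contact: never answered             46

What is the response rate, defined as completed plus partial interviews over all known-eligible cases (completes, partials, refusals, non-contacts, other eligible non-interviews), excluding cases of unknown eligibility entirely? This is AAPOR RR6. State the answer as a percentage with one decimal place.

51.7%

No answer / not reached = 46 + 13 = 59
Ineligible = 203 + 41 = 244
Numerator = 231 + 29 = 260
Base = 231 + 29 + 153 + 59 + 31 = 503
RR6 = 260 / 503 = 0.5169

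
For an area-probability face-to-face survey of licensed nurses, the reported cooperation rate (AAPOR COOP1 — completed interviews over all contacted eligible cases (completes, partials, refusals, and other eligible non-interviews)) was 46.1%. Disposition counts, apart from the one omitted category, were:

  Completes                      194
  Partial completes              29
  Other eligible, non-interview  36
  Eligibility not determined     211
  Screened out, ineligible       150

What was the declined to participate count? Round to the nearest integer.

162

COOP1 = 194 / D = 0.461
D = 194 / 0.461 = 420.8
Other denominator terms total 259
declined to participate = 420.8 − 259 ≈ 162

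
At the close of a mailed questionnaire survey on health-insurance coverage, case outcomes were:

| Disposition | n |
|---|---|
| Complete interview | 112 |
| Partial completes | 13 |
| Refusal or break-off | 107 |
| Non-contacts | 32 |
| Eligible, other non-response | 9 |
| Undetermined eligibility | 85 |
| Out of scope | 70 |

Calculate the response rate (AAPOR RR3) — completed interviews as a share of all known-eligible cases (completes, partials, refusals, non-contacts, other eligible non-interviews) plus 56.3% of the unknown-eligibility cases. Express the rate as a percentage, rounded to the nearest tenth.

Num = 112
Determined eligible = 112 + 13 + 107 + 32 + 9 = 273
Estimated eligible among unknowns = 0.5630 × 85 = 47.85
Denom = 273 + 47.85 = 320.85
RR3 = 112 / 320.85 = 0.3491

34.9%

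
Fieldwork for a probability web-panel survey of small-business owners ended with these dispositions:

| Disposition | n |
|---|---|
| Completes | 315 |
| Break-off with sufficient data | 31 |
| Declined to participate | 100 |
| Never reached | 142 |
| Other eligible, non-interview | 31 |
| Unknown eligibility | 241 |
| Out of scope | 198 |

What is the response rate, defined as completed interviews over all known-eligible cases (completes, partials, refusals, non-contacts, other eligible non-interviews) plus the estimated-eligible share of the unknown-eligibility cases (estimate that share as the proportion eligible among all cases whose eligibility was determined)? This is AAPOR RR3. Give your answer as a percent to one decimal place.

Num: 315
Known eligible: 315 + 31 + 100 + 142 + 31 = 619
e = 619 / (619 + 198) = 619 / 817 = 0.7576
e × U: 0.7576 × 241 = 182.58
Denominator: 619 + 182.58 = 801.58
RR3 = 315 / 801.58 = 0.3930

39.3%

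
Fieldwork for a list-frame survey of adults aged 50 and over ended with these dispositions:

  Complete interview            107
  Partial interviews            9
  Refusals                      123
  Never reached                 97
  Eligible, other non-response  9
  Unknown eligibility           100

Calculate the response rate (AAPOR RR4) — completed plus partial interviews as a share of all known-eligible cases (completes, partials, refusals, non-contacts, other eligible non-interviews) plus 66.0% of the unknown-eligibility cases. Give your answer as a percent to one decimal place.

Top → 107 + 9 = 116
Determined eligible → 107 + 9 + 123 + 97 + 9 = 345
Estimated eligible among unknowns → 0.6600 × 100 = 66.00
Base → 345 + 66.00 = 411.00
RR4 = 116 / 411.00 = 0.2822

28.2%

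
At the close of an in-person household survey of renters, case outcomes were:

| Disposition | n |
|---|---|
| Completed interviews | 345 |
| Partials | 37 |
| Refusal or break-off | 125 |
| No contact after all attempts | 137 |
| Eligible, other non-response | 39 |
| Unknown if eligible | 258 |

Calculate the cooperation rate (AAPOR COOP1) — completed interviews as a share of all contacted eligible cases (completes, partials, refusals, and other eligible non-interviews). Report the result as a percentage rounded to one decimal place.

Num = 345
Denom = 345 + 37 + 125 + 39 = 546
COOP1 = 345 / 546 = 0.6319

63.2%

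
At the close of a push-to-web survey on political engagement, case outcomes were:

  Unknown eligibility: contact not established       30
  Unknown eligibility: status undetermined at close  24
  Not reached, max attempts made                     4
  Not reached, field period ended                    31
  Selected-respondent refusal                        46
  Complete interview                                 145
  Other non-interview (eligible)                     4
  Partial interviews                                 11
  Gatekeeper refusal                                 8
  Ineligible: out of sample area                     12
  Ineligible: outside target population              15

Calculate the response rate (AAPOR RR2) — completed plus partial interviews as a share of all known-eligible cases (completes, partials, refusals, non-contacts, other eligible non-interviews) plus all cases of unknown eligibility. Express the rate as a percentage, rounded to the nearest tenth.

Declined to participate = 8 + 46 = 54
Non-contacts = 31 + 4 = 35
Eligibility not determined = 30 + 24 = 54
Out of scope = 15 + 12 = 27
Numerator: 145 + 11 = 156
Base: 145 + 11 + 54 + 35 + 4 + 54 = 303
RR2 = 156 / 303 = 0.5149

51.5%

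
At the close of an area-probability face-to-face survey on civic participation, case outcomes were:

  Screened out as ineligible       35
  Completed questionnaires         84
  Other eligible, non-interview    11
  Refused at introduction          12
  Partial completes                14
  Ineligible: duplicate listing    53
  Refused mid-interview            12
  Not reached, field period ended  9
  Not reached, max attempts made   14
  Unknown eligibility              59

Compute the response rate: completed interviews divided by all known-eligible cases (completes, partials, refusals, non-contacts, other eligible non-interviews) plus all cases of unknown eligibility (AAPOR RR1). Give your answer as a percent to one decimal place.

39.1%

Refusals = 12 + 12 = 24
Non-contacts = 9 + 14 = 23
Screened out, ineligible = 35 + 53 = 88
Num → 84
Denom → 84 + 14 + 24 + 23 + 11 + 59 = 215
RR1 = 84 / 215 = 0.3907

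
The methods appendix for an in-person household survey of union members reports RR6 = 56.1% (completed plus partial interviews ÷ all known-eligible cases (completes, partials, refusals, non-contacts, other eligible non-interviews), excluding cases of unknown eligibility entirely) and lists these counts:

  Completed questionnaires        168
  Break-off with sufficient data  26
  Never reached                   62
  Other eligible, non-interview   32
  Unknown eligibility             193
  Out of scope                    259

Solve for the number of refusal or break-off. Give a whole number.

Top → 168 + 26 = 194
RR6 = 194 / D = 0.561
D = 194 / 0.561 = 345.8
Remaining denominator categories sum to 288
refusal or break-off = 345.8 − 288 ≈ 58

58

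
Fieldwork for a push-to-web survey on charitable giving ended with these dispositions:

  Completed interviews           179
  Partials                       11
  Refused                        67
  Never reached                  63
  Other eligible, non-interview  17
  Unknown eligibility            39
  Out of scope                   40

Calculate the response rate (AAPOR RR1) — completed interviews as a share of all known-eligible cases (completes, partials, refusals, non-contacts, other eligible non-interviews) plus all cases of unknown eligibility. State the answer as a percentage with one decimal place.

47.6%

Numerator = 179
Denom = 179 + 11 + 67 + 63 + 17 + 39 = 376
RR1 = 179 / 376 = 0.4761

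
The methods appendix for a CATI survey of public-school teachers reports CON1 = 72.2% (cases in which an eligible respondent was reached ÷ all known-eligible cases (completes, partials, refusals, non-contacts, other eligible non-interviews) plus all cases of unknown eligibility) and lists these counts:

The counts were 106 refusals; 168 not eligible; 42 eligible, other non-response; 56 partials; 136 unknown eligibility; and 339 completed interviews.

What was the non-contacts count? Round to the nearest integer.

73

Top → 339 + 56 + 106 + 42 = 543
CON1 = 543 / D = 0.722
D = 543 / 0.722 = 752.1
Remaining denominator categories sum to 679
non-contacts = 752.1 − 679 ≈ 73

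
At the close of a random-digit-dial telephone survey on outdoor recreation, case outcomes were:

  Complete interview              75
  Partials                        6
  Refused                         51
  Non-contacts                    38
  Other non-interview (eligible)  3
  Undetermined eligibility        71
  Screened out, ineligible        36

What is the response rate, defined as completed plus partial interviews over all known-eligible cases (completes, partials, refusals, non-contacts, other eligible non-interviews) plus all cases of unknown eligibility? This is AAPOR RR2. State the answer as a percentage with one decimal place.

33.2%

Num: 75 + 6 = 81
Denominator: 75 + 6 + 51 + 38 + 3 + 71 = 244
RR2 = 81 / 244 = 0.3320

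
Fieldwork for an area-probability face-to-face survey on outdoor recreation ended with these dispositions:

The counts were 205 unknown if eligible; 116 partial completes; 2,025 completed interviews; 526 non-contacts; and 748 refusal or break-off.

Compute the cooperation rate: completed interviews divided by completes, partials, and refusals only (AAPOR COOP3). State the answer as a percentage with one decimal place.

70.1%

Numerator → 2025
Denominator → 2025 + 116 + 748 = 2889
COOP3 = 2025 / 2889 = 0.7009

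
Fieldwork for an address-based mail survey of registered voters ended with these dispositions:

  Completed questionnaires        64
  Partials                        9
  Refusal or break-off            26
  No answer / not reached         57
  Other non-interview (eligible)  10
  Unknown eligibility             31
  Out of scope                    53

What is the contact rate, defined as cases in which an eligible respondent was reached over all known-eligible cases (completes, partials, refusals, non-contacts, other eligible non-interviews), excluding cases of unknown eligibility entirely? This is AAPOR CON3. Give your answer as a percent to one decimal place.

Numerator → 64 + 9 + 26 + 10 = 109
Base → 64 + 9 + 26 + 57 + 10 = 166
CON3 = 109 / 166 = 0.6566

65.7%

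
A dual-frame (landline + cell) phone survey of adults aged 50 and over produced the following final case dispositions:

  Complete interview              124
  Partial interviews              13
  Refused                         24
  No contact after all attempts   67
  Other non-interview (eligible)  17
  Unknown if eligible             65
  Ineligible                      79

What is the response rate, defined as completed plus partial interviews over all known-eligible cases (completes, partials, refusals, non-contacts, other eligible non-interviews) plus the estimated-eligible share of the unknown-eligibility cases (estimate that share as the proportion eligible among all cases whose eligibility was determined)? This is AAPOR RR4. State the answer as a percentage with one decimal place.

Num = 124 + 13 = 137
Determined eligible = 124 + 13 + 24 + 67 + 17 = 245
e = 245 / (245 + 79) = 245 / 324 = 0.7562
Eligible share of unknowns = 0.7562 × 65 = 49.15
Denominator = 245 + 49.15 = 294.15
RR4 = 137 / 294.15 = 0.4657

46.6%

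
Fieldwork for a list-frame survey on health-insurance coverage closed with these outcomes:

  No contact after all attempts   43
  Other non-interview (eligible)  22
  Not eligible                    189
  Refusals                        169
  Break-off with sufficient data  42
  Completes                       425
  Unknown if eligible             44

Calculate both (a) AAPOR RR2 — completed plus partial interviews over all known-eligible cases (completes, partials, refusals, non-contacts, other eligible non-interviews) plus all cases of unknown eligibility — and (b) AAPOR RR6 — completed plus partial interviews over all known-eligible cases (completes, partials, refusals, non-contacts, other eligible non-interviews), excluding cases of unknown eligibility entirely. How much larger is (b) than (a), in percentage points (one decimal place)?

3.9

Top: 425 + 42 = 467
Denom: 425 + 42 + 169 + 43 + 22 + 44 = 745
RR2 = 467 / 745 = 0.6268
Denom: 425 + 42 + 169 + 43 + 22 = 701
RR6 = 467 / 701 = 0.6662
Difference = 66.62 − 62.68 = 3.94 percentage points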